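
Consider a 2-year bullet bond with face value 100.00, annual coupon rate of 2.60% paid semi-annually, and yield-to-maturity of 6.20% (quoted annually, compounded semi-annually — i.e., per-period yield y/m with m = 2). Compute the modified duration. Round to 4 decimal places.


Answer: Modified duration = 1.9013

Derivation:
Coupon per period c = face * coupon_rate / m = 1.300000
Periods per year m = 2; per-period yield y/m = 0.031000
Number of cashflows N = 4
Cashflows (t years, CF_t, discount factor 1/(1+y/m)^(m*t), PV):
  t = 0.5000: CF_t = 1.300000, DF = 0.969932, PV = 1.260912
  t = 1.0000: CF_t = 1.300000, DF = 0.940768, PV = 1.222999
  t = 1.5000: CF_t = 1.300000, DF = 0.912481, PV = 1.186226
  t = 2.0000: CF_t = 101.300000, DF = 0.885045, PV = 89.655056
Price P = sum_t PV_t = 93.325192
First compute Macaulay numerator sum_t t * PV_t:
  t * PV_t at t = 0.5000: 0.630456
  t * PV_t at t = 1.0000: 1.222999
  t * PV_t at t = 1.5000: 1.779339
  t * PV_t at t = 2.0000: 179.310111
Macaulay duration D = 182.942905 / 93.325192 = 1.960274
Modified duration = D / (1 + y/m) = 1.960274 / (1 + 0.031000) = 1.901332


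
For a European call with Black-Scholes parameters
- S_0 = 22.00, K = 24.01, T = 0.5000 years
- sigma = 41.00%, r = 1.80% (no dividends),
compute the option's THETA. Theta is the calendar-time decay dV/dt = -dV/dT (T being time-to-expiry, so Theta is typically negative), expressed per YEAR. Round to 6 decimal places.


d1 = -0.1255647691; d2 = -0.4154785494
phi(d1) = 0.3958096802; exp(-qT) = 1.0000000000; exp(-rT) = 0.9910403788
Theta = -S*exp(-qT)*phi(d1)*sigma/(2*sqrt(T)) - r*K*exp(-rT)*N(d2) + q*S*exp(-qT)*N(d1)
N(d1) = 0.4500382262; N(d2) = 0.3388958075; sqrt(T) = 0.7071067812
Term 1 = -22.0000 * 1.0000000000 * 0.3958096802 * 0.4100 / (2 * 0.7071067812) = -2.5245149745
Term 2 = -0.0180 * 24.0100 * 0.9910403788 * 0.3388958075 = -0.1451517282
Term 3 = 0 (no dividend yield, q = 0)
Theta = -2.5245149745 + (-0.1451517282) + (0.0000000000) = -2.669667

Answer: Theta = -2.669667


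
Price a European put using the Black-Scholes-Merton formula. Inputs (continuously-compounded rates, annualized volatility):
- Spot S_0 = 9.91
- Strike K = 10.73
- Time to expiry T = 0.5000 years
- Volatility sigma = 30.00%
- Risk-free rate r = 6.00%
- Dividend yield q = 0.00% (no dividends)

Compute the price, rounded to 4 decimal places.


Answer: Price = 1.1329

Derivation:
d1 = (ln(S/K) + (r - q + 0.5*sigma^2) * T) / (sigma * sqrt(T)) = -0.12727549
d2 = d1 - sigma * sqrt(T) = -0.33940752
exp(-rT) = 0.97044553; exp(-qT) = 1.00000000
P = K * exp(-rT) * N(-d2) - S_0 * exp(-qT) * N(-d1)
N(-d1) = 0.55063882; N(-d2) = 0.63284862
P = 10.7300 * 0.97044553 * 0.63284862 - 9.9100 * 1.00000000 * 0.55063882 = 1.1329


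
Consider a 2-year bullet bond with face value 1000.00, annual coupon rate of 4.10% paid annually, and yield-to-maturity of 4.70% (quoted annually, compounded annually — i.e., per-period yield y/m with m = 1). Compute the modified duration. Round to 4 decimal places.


Answer: Modified duration = 1.8724

Derivation:
Coupon per period c = face * coupon_rate / m = 41.000000
Periods per year m = 1; per-period yield y/m = 0.047000
Number of cashflows N = 2
Cashflows (t years, CF_t, discount factor 1/(1+y/m)^(m*t), PV):
  t = 1.0000: CF_t = 41.000000, DF = 0.955110, PV = 39.159503
  t = 2.0000: CF_t = 1041.000000, DF = 0.912235, PV = 949.636429
Price P = sum_t PV_t = 988.795932
First compute Macaulay numerator sum_t t * PV_t:
  t * PV_t at t = 1.0000: 39.159503
  t * PV_t at t = 2.0000: 1899.272858
Macaulay duration D = 1938.432361 / 988.795932 = 1.960397
Modified duration = D / (1 + y/m) = 1.960397 / (1 + 0.047000) = 1.872394


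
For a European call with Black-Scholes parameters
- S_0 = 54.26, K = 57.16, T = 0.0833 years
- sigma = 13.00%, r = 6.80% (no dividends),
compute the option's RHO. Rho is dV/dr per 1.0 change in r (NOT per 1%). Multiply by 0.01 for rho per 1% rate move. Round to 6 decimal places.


Answer: Rho = 0.495466

Derivation:
d1 = -1.2179755518; d2 = -1.2554958130
phi(d1) = 0.1900114861; exp(-qT) = 1.0000000000; exp(-rT) = 0.9943516125
N(d2) = 0.1046494135
Rho = K*T*exp(-rT)*N(d2) = 57.1600 * 0.0833 * 0.9943516125 * 0.1046494135 = 0.495466


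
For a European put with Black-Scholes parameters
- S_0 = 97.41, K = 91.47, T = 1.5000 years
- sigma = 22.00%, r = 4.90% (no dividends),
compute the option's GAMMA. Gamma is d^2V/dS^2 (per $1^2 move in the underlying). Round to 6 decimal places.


d1 = 0.6410159712; d2 = 0.3715720995
phi(d1) = 0.3248508026; exp(-qT) = 1.0000000000; exp(-rT) = 0.9291361458
Gamma = exp(-qT) * phi(d1) / (S * sigma * sqrt(T)) = 1.0000000000 * 0.3248508026 / (97.4100 * 0.2200 * 1.2247448714) = 0.012377

Answer: Gamma = 0.012377


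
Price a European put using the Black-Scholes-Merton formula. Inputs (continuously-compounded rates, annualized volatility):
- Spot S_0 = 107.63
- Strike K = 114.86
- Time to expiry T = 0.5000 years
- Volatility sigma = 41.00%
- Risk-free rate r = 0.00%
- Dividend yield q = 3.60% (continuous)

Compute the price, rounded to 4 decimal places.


Answer: Price = 17.7995

Derivation:
d1 = (ln(S/K) + (r - q + 0.5*sigma^2) * T) / (sigma * sqrt(T)) = -0.14138540
d2 = d1 - sigma * sqrt(T) = -0.43129918
exp(-rT) = 1.00000000; exp(-qT) = 0.98216103
P = K * exp(-rT) * N(-d2) - S_0 * exp(-qT) * N(-d1)
N(-d1) = 0.55621726; N(-d2) = 0.66687458
P = 114.8600 * 1.00000000 * 0.66687458 - 107.6300 * 0.98216103 * 0.55621726 = 17.7995


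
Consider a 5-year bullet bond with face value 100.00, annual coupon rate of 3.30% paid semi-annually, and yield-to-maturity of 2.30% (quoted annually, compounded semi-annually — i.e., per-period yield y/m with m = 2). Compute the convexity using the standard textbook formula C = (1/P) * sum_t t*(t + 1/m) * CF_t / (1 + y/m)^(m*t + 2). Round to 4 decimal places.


Coupon per period c = face * coupon_rate / m = 1.650000
Periods per year m = 2; per-period yield y/m = 0.011500
Number of cashflows N = 10
Cashflows (t years, CF_t, discount factor 1/(1+y/m)^(m*t), PV):
  t = 0.5000: CF_t = 1.650000, DF = 0.988631, PV = 1.631241
  t = 1.0000: CF_t = 1.650000, DF = 0.977391, PV = 1.612695
  t = 1.5000: CF_t = 1.650000, DF = 0.966279, PV = 1.594360
  t = 2.0000: CF_t = 1.650000, DF = 0.955293, PV = 1.576233
  t = 2.5000: CF_t = 1.650000, DF = 0.944432, PV = 1.558312
  t = 3.0000: CF_t = 1.650000, DF = 0.933694, PV = 1.540595
  t = 3.5000: CF_t = 1.650000, DF = 0.923079, PV = 1.523080
  t = 4.0000: CF_t = 1.650000, DF = 0.912584, PV = 1.505764
  t = 4.5000: CF_t = 1.650000, DF = 0.902209, PV = 1.488644
  t = 5.0000: CF_t = 101.650000, DF = 0.891951, PV = 90.666847
Price P = sum_t PV_t = 104.697771
Convexity numerator sum_t t*(t + 1/m) * CF_t / (1+y/m)^(m*t + 2):
  t = 0.5000: term = 0.797180
  t = 1.0000: term = 2.364349
  t = 1.5000: term = 4.674937
  t = 2.0000: term = 7.702977
  t = 2.5000: term = 11.423101
  t = 3.0000: term = 15.810520
  t = 3.5000: term = 20.841021
  t = 4.0000: term = 26.490953
  t = 4.5000: term = 32.737213
  t = 5.0000: term = 2436.965784
Convexity = (1/P) * sum = 2559.808035 / 104.697771 = 24.449499

Answer: Convexity = 24.4495


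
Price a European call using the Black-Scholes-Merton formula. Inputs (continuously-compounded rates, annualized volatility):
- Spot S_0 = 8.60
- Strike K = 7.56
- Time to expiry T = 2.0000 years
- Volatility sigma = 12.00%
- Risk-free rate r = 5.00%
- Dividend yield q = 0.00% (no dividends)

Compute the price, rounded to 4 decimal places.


d1 = (ln(S/K) + (r - q + 0.5*sigma^2) * T) / (sigma * sqrt(T)) = 1.43360604
d2 = d1 - sigma * sqrt(T) = 1.26390042
exp(-rT) = 0.90483742; exp(-qT) = 1.00000000
C = S_0 * exp(-qT) * N(d1) - K * exp(-rT) * N(d2)
N(d1) = 0.92415764; N(d2) = 0.89686711
C = 8.6000 * 1.00000000 * 0.92415764 - 7.5600 * 0.90483742 * 0.89686711 = 1.8127

Answer: Price = 1.8127


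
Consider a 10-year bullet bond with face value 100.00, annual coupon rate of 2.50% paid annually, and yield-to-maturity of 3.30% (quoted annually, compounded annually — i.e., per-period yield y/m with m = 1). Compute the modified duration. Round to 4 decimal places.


Coupon per period c = face * coupon_rate / m = 2.500000
Periods per year m = 1; per-period yield y/m = 0.033000
Number of cashflows N = 10
Cashflows (t years, CF_t, discount factor 1/(1+y/m)^(m*t), PV):
  t = 1.0000: CF_t = 2.500000, DF = 0.968054, PV = 2.420136
  t = 2.0000: CF_t = 2.500000, DF = 0.937129, PV = 2.342822
  t = 3.0000: CF_t = 2.500000, DF = 0.907192, PV = 2.267979
  t = 4.0000: CF_t = 2.500000, DF = 0.878211, PV = 2.195527
  t = 5.0000: CF_t = 2.500000, DF = 0.850156, PV = 2.125389
  t = 6.0000: CF_t = 2.500000, DF = 0.822997, PV = 2.057492
  t = 7.0000: CF_t = 2.500000, DF = 0.796705, PV = 1.991763
  t = 8.0000: CF_t = 2.500000, DF = 0.771254, PV = 1.928135
  t = 9.0000: CF_t = 2.500000, DF = 0.746616, PV = 1.866539
  t = 10.0000: CF_t = 102.500000, DF = 0.722764, PV = 74.083356
Price P = sum_t PV_t = 93.279138
First compute Macaulay numerator sum_t t * PV_t:
  t * PV_t at t = 1.0000: 2.420136
  t * PV_t at t = 2.0000: 4.685645
  t * PV_t at t = 3.0000: 6.803937
  t * PV_t at t = 4.0000: 8.782107
  t * PV_t at t = 5.0000: 10.626944
  t * PV_t at t = 6.0000: 12.344950
  t * PV_t at t = 7.0000: 13.942344
  t * PV_t at t = 8.0000: 15.425080
  t * PV_t at t = 9.0000: 16.798853
  t * PV_t at t = 10.0000: 740.833564
Macaulay duration D = 832.663559 / 93.279138 = 8.926579
Modified duration = D / (1 + y/m) = 8.926579 / (1 + 0.033000) = 8.641412

Answer: Modified duration = 8.6414


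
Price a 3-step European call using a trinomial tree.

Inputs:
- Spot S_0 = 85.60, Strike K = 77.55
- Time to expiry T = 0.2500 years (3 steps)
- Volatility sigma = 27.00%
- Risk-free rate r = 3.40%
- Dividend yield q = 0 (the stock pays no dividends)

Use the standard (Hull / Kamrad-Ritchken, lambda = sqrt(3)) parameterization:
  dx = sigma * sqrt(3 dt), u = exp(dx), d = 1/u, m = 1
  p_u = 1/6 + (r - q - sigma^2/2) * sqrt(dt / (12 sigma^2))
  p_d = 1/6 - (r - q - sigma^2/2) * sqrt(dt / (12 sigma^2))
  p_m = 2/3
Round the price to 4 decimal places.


Answer: Price = V(0,0) = 10.1290

Derivation:
dt = T/N = 0.083333; dx = sigma*sqrt(3*dt) = 0.135000
u = exp(dx) = 1.144537; d = 1/u = 0.873716
p_u = 0.165910, p_m = 0.666667, p_d = 0.167423
Discount per step: exp(-r*dt) = 0.997171
Stock lattice S(k, j) with j the centered position index:
  k=0: S(0,+0) = 85.6000
  k=1: S(1,-1) = 74.7901; S(1,+0) = 85.6000; S(1,+1) = 97.9723
  k=2: S(2,-2) = 65.3453; S(2,-1) = 74.7901; S(2,+0) = 85.6000; S(2,+1) = 97.9723; S(2,+2) = 112.1330
  k=3: S(3,-3) = 57.0932; S(3,-2) = 65.3453; S(3,-1) = 74.7901; S(3,+0) = 85.6000; S(3,+1) = 97.9723; S(3,+2) = 112.1330; S(3,+3) = 128.3403
Terminal payoffs V(N, j) = max(S_T - K, 0):
  V(3,-3) = 0.000000; V(3,-2) = 0.000000; V(3,-1) = 0.000000; V(3,+0) = 8.050000; V(3,+1) = 20.422349; V(3,+2) = 34.582957; V(3,+3) = 50.790294
Backward induction: V(k, j) = exp(-r*dt) * [p_u * V(k+1, j+1) + p_m * V(k+1, j) + p_d * V(k+1, j-1)]
  V(2,-2) = exp(-r*dt) * [p_u*0.000000 + p_m*0.000000 + p_d*0.000000] = 0.000000
  V(2,-1) = exp(-r*dt) * [p_u*8.050000 + p_m*0.000000 + p_d*0.000000] = 1.331801
  V(2,+0) = exp(-r*dt) * [p_u*20.422349 + p_m*8.050000 + p_d*0.000000] = 8.730178
  V(2,+1) = exp(-r*dt) * [p_u*34.582957 + p_m*20.422349 + p_d*8.050000] = 20.641761
  V(2,+2) = exp(-r*dt) * [p_u*50.790294 + p_m*34.582957 + p_d*20.422349] = 34.802368
  V(1,-1) = exp(-r*dt) * [p_u*8.730178 + p_m*1.331801 + p_d*0.000000] = 2.329685
  V(1,+0) = exp(-r*dt) * [p_u*20.641761 + p_m*8.730178 + p_d*1.331801] = 9.440990
  V(1,+1) = exp(-r*dt) * [p_u*34.802368 + p_m*20.641761 + p_d*8.730178] = 20.937476
  V(0,+0) = exp(-r*dt) * [p_u*20.937476 + p_m*9.440990 + p_d*2.329685] = 10.129043


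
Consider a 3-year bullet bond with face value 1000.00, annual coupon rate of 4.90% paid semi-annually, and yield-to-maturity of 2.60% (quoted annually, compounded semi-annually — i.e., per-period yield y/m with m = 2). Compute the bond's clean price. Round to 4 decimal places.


Coupon per period c = face * coupon_rate / m = 24.500000
Periods per year m = 2; per-period yield y/m = 0.013000
Number of cashflows N = 6
Cashflows (t years, CF_t, discount factor 1/(1+y/m)^(m*t), PV):
  t = 0.5000: CF_t = 24.500000, DF = 0.987167, PV = 24.185587
  t = 1.0000: CF_t = 24.500000, DF = 0.974498, PV = 23.875210
  t = 1.5000: CF_t = 24.500000, DF = 0.961992, PV = 23.568815
  t = 2.0000: CF_t = 24.500000, DF = 0.949647, PV = 23.266352
  t = 2.5000: CF_t = 24.500000, DF = 0.937460, PV = 22.967771
  t = 3.0000: CF_t = 1024.500000, DF = 0.925429, PV = 948.102497
Price P = sum_t PV_t = 1065.966233

Answer: Price = 1065.9662


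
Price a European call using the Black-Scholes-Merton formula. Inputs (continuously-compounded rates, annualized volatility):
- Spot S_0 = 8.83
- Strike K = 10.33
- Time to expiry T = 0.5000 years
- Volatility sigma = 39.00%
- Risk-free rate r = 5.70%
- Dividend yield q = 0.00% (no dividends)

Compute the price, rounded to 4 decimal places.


Answer: Price = 0.5391

Derivation:
d1 = (ln(S/K) + (r - q + 0.5*sigma^2) * T) / (sigma * sqrt(T)) = -0.32770689
d2 = d1 - sigma * sqrt(T) = -0.60347854
exp(-rT) = 0.97190229; exp(-qT) = 1.00000000
C = S_0 * exp(-qT) * N(d1) - K * exp(-rT) * N(d2)
N(d1) = 0.37156665; N(d2) = 0.27309519
C = 8.8300 * 1.00000000 * 0.37156665 - 10.3300 * 0.97190229 * 0.27309519 = 0.5391


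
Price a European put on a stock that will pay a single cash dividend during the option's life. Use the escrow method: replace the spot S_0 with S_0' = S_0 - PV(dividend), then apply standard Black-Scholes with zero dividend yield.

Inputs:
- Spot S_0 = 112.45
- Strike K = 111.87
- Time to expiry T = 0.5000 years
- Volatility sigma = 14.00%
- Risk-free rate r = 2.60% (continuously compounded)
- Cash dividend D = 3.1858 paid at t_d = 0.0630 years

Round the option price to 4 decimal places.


Answer: Price = 4.9387

Derivation:
PV(D) = D * exp(-r * t_d) = 3.1858 * 0.99836334 = 3.18058593
S_0' = S_0 - PV(D) = 112.4500 - 3.18058593 = 109.26941407
d1 = (ln(S_0'/K) + (r + sigma^2/2)*T) / (sigma*sqrt(T)) = -0.05678029
d2 = d1 - sigma*sqrt(T) = -0.15577524
exp(-rT) = 0.98708414
N(-d1) = 0.52263989; N(-d2) = 0.56189490
P = K * exp(-rT) * N(-d2) - S_0' * N(-d1) = 111.8700 * 0.98708414 * 0.56189490 - 109.26941407 * 0.52263989 = 4.9387


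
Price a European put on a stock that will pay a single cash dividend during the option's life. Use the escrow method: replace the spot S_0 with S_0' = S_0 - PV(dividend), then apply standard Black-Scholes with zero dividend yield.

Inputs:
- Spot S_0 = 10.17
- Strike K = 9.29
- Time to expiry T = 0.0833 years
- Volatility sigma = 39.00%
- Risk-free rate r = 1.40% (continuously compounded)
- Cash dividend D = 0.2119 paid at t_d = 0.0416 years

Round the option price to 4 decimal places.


Answer: Price = 0.1743

Derivation:
PV(D) = D * exp(-r * t_d) = 0.2119 * 0.99941777 = 0.21177663
S_0' = S_0 - PV(D) = 10.1700 - 0.21177663 = 9.95822337
d1 = (ln(S_0'/K) + (r + sigma^2/2)*T) / (sigma*sqrt(T)) = 0.68373095
d2 = d1 - sigma*sqrt(T) = 0.57117017
exp(-rT) = 0.99883448
N(-d1) = 0.24707254; N(-d2) = 0.28394215
P = K * exp(-rT) * N(-d2) - S_0' * N(-d1) = 9.2900 * 0.99883448 * 0.28394215 - 9.95822337 * 0.24707254 = 0.1743


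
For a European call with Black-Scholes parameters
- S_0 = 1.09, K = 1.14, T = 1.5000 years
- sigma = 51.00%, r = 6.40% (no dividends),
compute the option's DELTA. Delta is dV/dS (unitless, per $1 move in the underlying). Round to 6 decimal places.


Answer: Delta = 0.653283

Derivation:
d1 = 0.3941988399; d2 = -0.2304210445
phi(d1) = 0.3691194790; exp(-qT) = 1.0000000000; exp(-rT) = 0.9084640161
N(d1) = 0.6532828790
Delta = exp(-qT) * N(d1) = 1.0000000000 * 0.6532828790 = 0.653283


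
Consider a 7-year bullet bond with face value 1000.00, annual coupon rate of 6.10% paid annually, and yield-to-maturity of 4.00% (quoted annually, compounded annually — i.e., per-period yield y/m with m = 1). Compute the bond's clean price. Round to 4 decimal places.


Answer: Price = 1126.0431

Derivation:
Coupon per period c = face * coupon_rate / m = 61.000000
Periods per year m = 1; per-period yield y/m = 0.040000
Number of cashflows N = 7
Cashflows (t years, CF_t, discount factor 1/(1+y/m)^(m*t), PV):
  t = 1.0000: CF_t = 61.000000, DF = 0.961538, PV = 58.653846
  t = 2.0000: CF_t = 61.000000, DF = 0.924556, PV = 56.397929
  t = 3.0000: CF_t = 61.000000, DF = 0.888996, PV = 54.228778
  t = 4.0000: CF_t = 61.000000, DF = 0.854804, PV = 52.143056
  t = 5.0000: CF_t = 61.000000, DF = 0.821927, PV = 50.137554
  t = 6.0000: CF_t = 61.000000, DF = 0.790315, PV = 48.209186
  t = 7.0000: CF_t = 1061.000000, DF = 0.759918, PV = 806.272800
Price P = sum_t PV_t = 1126.043148


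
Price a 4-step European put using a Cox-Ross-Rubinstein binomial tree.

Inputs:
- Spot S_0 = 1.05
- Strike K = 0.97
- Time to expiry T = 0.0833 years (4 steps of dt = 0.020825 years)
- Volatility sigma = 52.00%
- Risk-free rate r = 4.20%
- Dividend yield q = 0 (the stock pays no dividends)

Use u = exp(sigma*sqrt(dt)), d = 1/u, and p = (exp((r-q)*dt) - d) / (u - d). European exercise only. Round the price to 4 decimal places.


dt = T/N = 0.020825
u = exp(sigma*sqrt(dt)) = 1.077928; d = 1/u = 0.927706
p = (exp((r-q)*dt) - d) / (u - d) = 0.487074
Discount per step: exp(-r*dt) = 0.999126
Stock lattice S(k, i) with i counting down-moves:
  k=0: S(0,0) = 1.0500
  k=1: S(1,0) = 1.1318; S(1,1) = 0.9741
  k=2: S(2,0) = 1.2200; S(2,1) = 1.0500; S(2,2) = 0.9037
  k=3: S(3,0) = 1.3151; S(3,1) = 1.1318; S(3,2) = 0.9741; S(3,3) = 0.8383
  k=4: S(4,0) = 1.4176; S(4,1) = 1.2200; S(4,2) = 1.0500; S(4,3) = 0.9037; S(4,4) = 0.7777
Terminal payoffs V(N, i) = max(K - S_T, 0):
  V(4,0) = 0.000000; V(4,1) = 0.000000; V(4,2) = 0.000000; V(4,3) = 0.066330; V(4,4) = 0.192267
Backward induction: V(k, i) = exp(-r*dt) * [p * V(k+1, i) + (1-p) * V(k+1, i+1)].
  V(3,0) = exp(-r*dt) * [p*0.000000 + (1-p)*0.000000] = 0.000000
  V(3,1) = exp(-r*dt) * [p*0.000000 + (1-p)*0.000000] = 0.000000
  V(3,2) = exp(-r*dt) * [p*0.000000 + (1-p)*0.066330] = 0.033993
  V(3,3) = exp(-r*dt) * [p*0.066330 + (1-p)*0.192267] = 0.130812
  V(2,0) = exp(-r*dt) * [p*0.000000 + (1-p)*0.000000] = 0.000000
  V(2,1) = exp(-r*dt) * [p*0.000000 + (1-p)*0.033993] = 0.017420
  V(2,2) = exp(-r*dt) * [p*0.033993 + (1-p)*0.130812] = 0.083581
  V(1,0) = exp(-r*dt) * [p*0.000000 + (1-p)*0.017420] = 0.008928
  V(1,1) = exp(-r*dt) * [p*0.017420 + (1-p)*0.083581] = 0.051311
  V(0,0) = exp(-r*dt) * [p*0.008928 + (1-p)*0.051311] = 0.030640

Answer: Price = V(0,0) = 0.0306


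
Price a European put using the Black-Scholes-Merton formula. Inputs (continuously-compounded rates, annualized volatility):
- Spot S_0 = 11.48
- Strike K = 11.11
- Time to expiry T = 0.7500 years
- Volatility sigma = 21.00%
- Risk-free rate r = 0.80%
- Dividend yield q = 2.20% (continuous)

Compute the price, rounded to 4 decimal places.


d1 = (ln(S/K) + (r - q + 0.5*sigma^2) * T) / (sigma * sqrt(T)) = 0.21333525
d2 = d1 - sigma * sqrt(T) = 0.03146992
exp(-rT) = 0.99401796; exp(-qT) = 0.98363538
P = K * exp(-rT) * N(-d2) - S_0 * exp(-qT) * N(-d1)
N(-d1) = 0.41553274; N(-d2) = 0.48744739
P = 11.1100 * 0.99401796 * 0.48744739 - 11.4800 * 0.98363538 * 0.41553274 = 0.6909

Answer: Price = 0.6909


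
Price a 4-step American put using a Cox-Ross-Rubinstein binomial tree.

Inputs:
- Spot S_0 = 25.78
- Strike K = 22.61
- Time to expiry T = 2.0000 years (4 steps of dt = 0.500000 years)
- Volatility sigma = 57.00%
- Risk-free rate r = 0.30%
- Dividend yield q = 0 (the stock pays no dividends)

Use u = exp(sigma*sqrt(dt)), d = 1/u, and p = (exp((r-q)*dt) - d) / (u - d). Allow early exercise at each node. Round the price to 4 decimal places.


dt = T/N = 0.500000
u = exp(sigma*sqrt(dt)) = 1.496383; d = 1/u = 0.668278
p = (exp((r-q)*dt) - d) / (u - d) = 0.402392
Discount per step: exp(-r*dt) = 0.998501
Stock lattice S(k, i) with i counting down-moves:
  k=0: S(0,0) = 25.7800
  k=1: S(1,0) = 38.5768; S(1,1) = 17.2282
  k=2: S(2,0) = 57.7256; S(2,1) = 25.7800; S(2,2) = 11.5132
  k=3: S(3,0) = 86.3796; S(3,1) = 38.5768; S(3,2) = 17.2282; S(3,3) = 7.6940
  k=4: S(4,0) = 129.2570; S(4,1) = 57.7256; S(4,2) = 25.7800; S(4,3) = 11.5132; S(4,4) = 5.1418
Terminal payoffs V(N, i) = max(K - S_T, 0):
  V(4,0) = 0.000000; V(4,1) = 0.000000; V(4,2) = 0.000000; V(4,3) = 11.096765; V(4,4) = 17.468239
Backward induction: V(k, i) = exp(-r*dt) * [p * V(k+1, i) + (1-p) * V(k+1, i+1)]; then take max(V_cont, immediate exercise) for American.
  V(3,0) = exp(-r*dt) * [p*0.000000 + (1-p)*0.000000] = 0.000000; exercise = 0.000000; V(3,0) = max -> 0.000000
  V(3,1) = exp(-r*dt) * [p*0.000000 + (1-p)*0.000000] = 0.000000; exercise = 0.000000; V(3,1) = max -> 0.000000
  V(3,2) = exp(-r*dt) * [p*0.000000 + (1-p)*11.096765] = 6.621572; exercise = 5.381790; V(3,2) = max -> 6.621572
  V(3,3) = exp(-r*dt) * [p*11.096765 + (1-p)*17.468239] = 14.882067; exercise = 14.915957; V(3,3) = max -> 14.915957
  V(2,0) = exp(-r*dt) * [p*0.000000 + (1-p)*0.000000] = 0.000000; exercise = 0.000000; V(2,0) = max -> 0.000000
  V(2,1) = exp(-r*dt) * [p*0.000000 + (1-p)*6.621572] = 3.951172; exercise = 0.000000; V(2,1) = max -> 3.951172
  V(2,2) = exp(-r*dt) * [p*6.621572 + (1-p)*14.915957] = 11.561006; exercise = 11.096765; V(2,2) = max -> 11.561006
  V(1,0) = exp(-r*dt) * [p*0.000000 + (1-p)*3.951172] = 2.357711; exercise = 0.000000; V(1,0) = max -> 2.357711
  V(1,1) = exp(-r*dt) * [p*3.951172 + (1-p)*11.561006] = 8.486129; exercise = 5.381790; V(1,1) = max -> 8.486129
  V(0,0) = exp(-r*dt) * [p*2.357711 + (1-p)*8.486129] = 6.011077; exercise = 0.000000; V(0,0) = max -> 6.011077

Answer: Price = V(0,0) = 6.0111


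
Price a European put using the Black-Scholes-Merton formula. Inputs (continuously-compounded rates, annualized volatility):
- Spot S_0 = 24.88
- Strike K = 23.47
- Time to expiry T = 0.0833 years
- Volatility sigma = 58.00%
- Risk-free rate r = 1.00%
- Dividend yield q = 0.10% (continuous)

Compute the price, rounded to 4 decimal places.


d1 = (ln(S/K) + (r - q + 0.5*sigma^2) * T) / (sigma * sqrt(T)) = 0.43669566
d2 = d1 - sigma * sqrt(T) = 0.26929757
exp(-rT) = 0.99916735; exp(-qT) = 0.99991670
P = K * exp(-rT) * N(-d2) - S_0 * exp(-qT) * N(-d1)
N(-d1) = 0.33116604; N(-d2) = 0.39385035
P = 23.4700 * 0.99916735 * 0.39385035 - 24.8800 * 0.99991670 * 0.33116604 = 0.9972

Answer: Price = 0.9972


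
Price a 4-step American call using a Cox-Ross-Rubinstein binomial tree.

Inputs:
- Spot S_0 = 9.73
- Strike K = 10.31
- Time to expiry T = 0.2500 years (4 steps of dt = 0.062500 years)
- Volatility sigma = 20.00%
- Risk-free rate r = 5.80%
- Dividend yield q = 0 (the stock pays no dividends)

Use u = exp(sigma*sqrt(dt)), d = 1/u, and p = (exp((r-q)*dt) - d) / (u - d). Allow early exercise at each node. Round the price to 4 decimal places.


dt = T/N = 0.062500
u = exp(sigma*sqrt(dt)) = 1.051271; d = 1/u = 0.951229
p = (exp((r-q)*dt) - d) / (u - d) = 0.523803
Discount per step: exp(-r*dt) = 0.996382
Stock lattice S(k, i) with i counting down-moves:
  k=0: S(0,0) = 9.7300
  k=1: S(1,0) = 10.2289; S(1,1) = 9.2555
  k=2: S(2,0) = 10.7533; S(2,1) = 9.7300; S(2,2) = 8.8041
  k=3: S(3,0) = 11.3046; S(3,1) = 10.2289; S(3,2) = 9.2555; S(3,3) = 8.3747
  k=4: S(4,0) = 11.8842; S(4,1) = 10.7533; S(4,2) = 9.7300; S(4,3) = 8.8041; S(4,4) = 7.9663
Terminal payoffs V(N, i) = max(S_T - K, 0):
  V(4,0) = 1.574249; V(4,1) = 0.443313; V(4,2) = 0.000000; V(4,3) = 0.000000; V(4,4) = 0.000000
Backward induction: V(k, i) = exp(-r*dt) * [p * V(k+1, i) + (1-p) * V(k+1, i+1)]; then take max(V_cont, immediate exercise) for American.
  V(3,0) = exp(-r*dt) * [p*1.574249 + (1-p)*0.443313] = 1.031953; exercise = 0.994647; V(3,0) = max -> 1.031953
  V(3,1) = exp(-r*dt) * [p*0.443313 + (1-p)*0.000000] = 0.231369; exercise = 0.000000; V(3,1) = max -> 0.231369
  V(3,2) = exp(-r*dt) * [p*0.000000 + (1-p)*0.000000] = 0.000000; exercise = 0.000000; V(3,2) = max -> 0.000000
  V(3,3) = exp(-r*dt) * [p*0.000000 + (1-p)*0.000000] = 0.000000; exercise = 0.000000; V(3,3) = max -> 0.000000
  V(2,0) = exp(-r*dt) * [p*1.031953 + (1-p)*0.231369] = 0.648363; exercise = 0.443313; V(2,0) = max -> 0.648363
  V(2,1) = exp(-r*dt) * [p*0.231369 + (1-p)*0.000000] = 0.120753; exercise = 0.000000; V(2,1) = max -> 0.120753
  V(2,2) = exp(-r*dt) * [p*0.000000 + (1-p)*0.000000] = 0.000000; exercise = 0.000000; V(2,2) = max -> 0.000000
  V(1,0) = exp(-r*dt) * [p*0.648363 + (1-p)*0.120753] = 0.395680; exercise = 0.000000; V(1,0) = max -> 0.395680
  V(1,1) = exp(-r*dt) * [p*0.120753 + (1-p)*0.000000] = 0.063022; exercise = 0.000000; V(1,1) = max -> 0.063022
  V(0,0) = exp(-r*dt) * [p*0.395680 + (1-p)*0.063022] = 0.236411; exercise = 0.000000; V(0,0) = max -> 0.236411

Answer: Price = V(0,0) = 0.2364


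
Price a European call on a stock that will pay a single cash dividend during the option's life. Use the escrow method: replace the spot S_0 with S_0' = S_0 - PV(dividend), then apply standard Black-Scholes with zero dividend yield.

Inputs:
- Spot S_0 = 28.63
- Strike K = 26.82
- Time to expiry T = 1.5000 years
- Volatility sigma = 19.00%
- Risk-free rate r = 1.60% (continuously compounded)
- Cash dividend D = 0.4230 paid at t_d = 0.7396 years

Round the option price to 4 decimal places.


Answer: Price = 3.6609

Derivation:
PV(D) = D * exp(-r * t_d) = 0.4230 * 0.98823614 = 0.41802389
S_0' = S_0 - PV(D) = 28.6300 - 0.41802389 = 28.21197611
d1 = (ln(S_0'/K) + (r + sigma^2/2)*T) / (sigma*sqrt(T)) = 0.43692750
d2 = d1 - sigma*sqrt(T) = 0.20422597
exp(-rT) = 0.97628571
N(d1) = 0.66891803; N(d2) = 0.58091154
C = S_0' * N(d1) - K * exp(-rT) * N(d2) = 28.21197611 * 0.66891803 - 26.8200 * 0.97628571 * 0.58091154 = 3.6609


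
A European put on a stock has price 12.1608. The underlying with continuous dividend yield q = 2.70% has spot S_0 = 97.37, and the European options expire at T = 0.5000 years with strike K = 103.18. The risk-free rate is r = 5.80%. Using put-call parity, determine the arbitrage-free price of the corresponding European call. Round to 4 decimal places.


Answer: Call price = 7.9944

Derivation:
Put-call parity: C - P = S_0 * exp(-qT) - K * exp(-rT).
S_0 * exp(-qT) = 97.3700 * 0.98659072 = 96.06433805
K * exp(-rT) = 103.1800 * 0.97141646 = 100.23075080
C = P + S*exp(-qT) - K*exp(-rT)
C = 12.1608 + 96.06433805 - 100.23075080 = 7.9944


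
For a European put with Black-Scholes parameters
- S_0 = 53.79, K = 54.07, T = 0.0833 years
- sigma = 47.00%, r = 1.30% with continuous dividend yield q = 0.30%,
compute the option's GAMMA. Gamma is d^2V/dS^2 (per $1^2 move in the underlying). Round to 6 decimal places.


Answer: Gamma = 0.054626

Derivation:
d1 = 0.0356914975; d2 = -0.0999586775
phi(d1) = 0.3986882584; exp(-qT) = 0.9997501312; exp(-rT) = 0.9989176861
Gamma = exp(-qT) * phi(d1) / (S * sigma * sqrt(T)) = 0.9997501312 * 0.3986882584 / (53.7900 * 0.4700 * 0.2886173938) = 0.054626


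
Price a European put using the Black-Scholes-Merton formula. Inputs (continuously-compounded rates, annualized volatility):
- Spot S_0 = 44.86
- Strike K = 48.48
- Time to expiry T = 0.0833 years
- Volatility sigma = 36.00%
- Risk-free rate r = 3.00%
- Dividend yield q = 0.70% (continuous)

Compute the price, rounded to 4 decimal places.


Answer: Price = 4.1832

Derivation:
d1 = (ln(S/K) + (r - q + 0.5*sigma^2) * T) / (sigma * sqrt(T)) = -0.67651148
d2 = d1 - sigma * sqrt(T) = -0.78041374
exp(-rT) = 0.99750412; exp(-qT) = 0.99941707
P = K * exp(-rT) * N(-d2) - S_0 * exp(-qT) * N(-d1)
N(-d1) = 0.75064202; N(-d2) = 0.78242631
P = 48.4800 * 0.99750412 * 0.78242631 - 44.8600 * 0.99941707 * 0.75064202 = 4.1832


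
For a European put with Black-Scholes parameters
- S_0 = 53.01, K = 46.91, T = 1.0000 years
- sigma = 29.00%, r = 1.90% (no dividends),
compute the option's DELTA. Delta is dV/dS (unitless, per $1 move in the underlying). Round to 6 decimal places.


Answer: Delta = -0.263671

Derivation:
d1 = 0.6320679402; d2 = 0.3420679402
phi(d1) = 0.3267063664; exp(-qT) = 1.0000000000; exp(-rT) = 0.9811793622
N(-d1) = 0.2636712416
Delta = -exp(-qT) * N(-d1) = -1.0000000000 * 0.2636712416 = -0.263671


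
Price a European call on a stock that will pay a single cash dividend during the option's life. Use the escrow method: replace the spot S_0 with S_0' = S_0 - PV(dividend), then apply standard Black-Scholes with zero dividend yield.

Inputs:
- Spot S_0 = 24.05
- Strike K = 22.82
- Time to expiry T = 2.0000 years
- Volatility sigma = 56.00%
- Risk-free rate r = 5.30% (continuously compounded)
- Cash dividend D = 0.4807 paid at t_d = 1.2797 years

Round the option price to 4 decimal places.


PV(D) = D * exp(-r * t_d) = 0.4807 * 0.93442482 = 0.44917801
S_0' = S_0 - PV(D) = 24.0500 - 0.44917801 = 23.60082199
d1 = (ln(S_0'/K) + (r + sigma^2/2)*T) / (sigma*sqrt(T)) = 0.57230722
d2 = d1 - sigma*sqrt(T) = -0.21965237
exp(-rT) = 0.89942465
N(d1) = 0.71644307; N(d2) = 0.41307095
C = S_0' * N(d1) - K * exp(-rT) * N(d2) = 23.60082199 * 0.71644307 - 22.8200 * 0.89942465 * 0.41307095 = 8.4304

Answer: Price = 8.4304


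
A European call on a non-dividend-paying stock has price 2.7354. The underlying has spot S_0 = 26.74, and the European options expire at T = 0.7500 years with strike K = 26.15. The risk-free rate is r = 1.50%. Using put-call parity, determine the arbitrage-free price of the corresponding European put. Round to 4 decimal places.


Answer: Put price = 1.8529

Derivation:
Put-call parity: C - P = S_0 * exp(-qT) - K * exp(-rT).
S_0 * exp(-qT) = 26.7400 * 1.00000000 = 26.74000000
K * exp(-rT) = 26.1500 * 0.98881304 = 25.85746112
P = C - S*exp(-qT) + K*exp(-rT)
P = 2.7354 - 26.74000000 + 25.85746112 = 1.8529


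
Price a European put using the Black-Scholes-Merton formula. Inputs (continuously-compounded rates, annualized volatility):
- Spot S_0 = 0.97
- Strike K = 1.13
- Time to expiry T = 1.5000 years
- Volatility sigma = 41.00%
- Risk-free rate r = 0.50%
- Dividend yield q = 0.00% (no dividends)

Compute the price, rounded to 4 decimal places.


d1 = (ln(S/K) + (r - q + 0.5*sigma^2) * T) / (sigma * sqrt(T)) = -0.03804046
d2 = d1 - sigma * sqrt(T) = -0.54018585
exp(-rT) = 0.99252805; exp(-qT) = 1.00000000
P = K * exp(-rT) * N(-d2) - S_0 * exp(-qT) * N(-d1)
N(-d1) = 0.51517229; N(-d2) = 0.70546557
P = 1.1300 * 0.99252805 * 0.70546557 - 0.9700 * 1.00000000 * 0.51517229 = 0.2915

Answer: Price = 0.2915


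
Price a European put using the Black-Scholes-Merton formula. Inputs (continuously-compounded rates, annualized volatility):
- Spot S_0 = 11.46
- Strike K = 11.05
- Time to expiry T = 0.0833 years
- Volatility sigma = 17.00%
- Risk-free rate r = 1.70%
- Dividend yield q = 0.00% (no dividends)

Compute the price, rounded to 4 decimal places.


Answer: Price = 0.0697

Derivation:
d1 = (ln(S/K) + (r - q + 0.5*sigma^2) * T) / (sigma * sqrt(T)) = 0.79592587
d2 = d1 - sigma * sqrt(T) = 0.74686091
exp(-rT) = 0.99858490; exp(-qT) = 1.00000000
P = K * exp(-rT) * N(-d2) - S_0 * exp(-qT) * N(-d1)
N(-d1) = 0.21303756; N(-d2) = 0.22757376
P = 11.0500 * 0.99858490 * 0.22757376 - 11.4600 * 1.00000000 * 0.21303756 = 0.0697


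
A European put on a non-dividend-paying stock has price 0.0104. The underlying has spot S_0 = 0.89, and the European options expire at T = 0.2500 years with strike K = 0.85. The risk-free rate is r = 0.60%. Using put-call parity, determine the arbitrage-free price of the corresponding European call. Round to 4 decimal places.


Put-call parity: C - P = S_0 * exp(-qT) - K * exp(-rT).
S_0 * exp(-qT) = 0.8900 * 1.00000000 = 0.89000000
K * exp(-rT) = 0.8500 * 0.99850112 = 0.84872596
C = P + S*exp(-qT) - K*exp(-rT)
C = 0.0104 + 0.89000000 - 0.84872596 = 0.0517

Answer: Call price = 0.0517


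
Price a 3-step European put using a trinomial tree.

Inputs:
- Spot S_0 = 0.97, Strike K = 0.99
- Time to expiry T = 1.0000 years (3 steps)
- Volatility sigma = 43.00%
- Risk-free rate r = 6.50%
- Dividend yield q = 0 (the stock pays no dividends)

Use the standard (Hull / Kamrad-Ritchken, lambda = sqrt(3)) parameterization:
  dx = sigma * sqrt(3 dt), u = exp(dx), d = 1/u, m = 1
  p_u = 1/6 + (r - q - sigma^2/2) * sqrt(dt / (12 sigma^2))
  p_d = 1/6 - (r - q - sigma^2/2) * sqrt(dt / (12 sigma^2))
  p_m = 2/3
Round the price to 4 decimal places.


Answer: Price = V(0,0) = 0.1300

Derivation:
dt = T/N = 0.333333; dx = sigma*sqrt(3*dt) = 0.430000
u = exp(dx) = 1.537258; d = 1/u = 0.650509
p_u = 0.156027, p_m = 0.666667, p_d = 0.177306
Discount per step: exp(-r*dt) = 0.978566
Stock lattice S(k, j) with j the centered position index:
  k=0: S(0,+0) = 0.9700
  k=1: S(1,-1) = 0.6310; S(1,+0) = 0.9700; S(1,+1) = 1.4911
  k=2: S(2,-2) = 0.4105; S(2,-1) = 0.6310; S(2,+0) = 0.9700; S(2,+1) = 1.4911; S(2,+2) = 2.2923
  k=3: S(3,-3) = 0.2670; S(3,-2) = 0.4105; S(3,-1) = 0.6310; S(3,+0) = 0.9700; S(3,+1) = 1.4911; S(3,+2) = 2.2923; S(3,+3) = 3.5238
Terminal payoffs V(N, j) = max(K - S_T, 0):
  V(3,-3) = 0.722987; V(3,-2) = 0.579533; V(3,-1) = 0.359006; V(3,+0) = 0.020000; V(3,+1) = 0.000000; V(3,+2) = 0.000000; V(3,+3) = 0.000000
Backward induction: V(k, j) = exp(-r*dt) * [p_u * V(k+1, j+1) + p_m * V(k+1, j) + p_d * V(k+1, j-1)]
  V(2,-2) = exp(-r*dt) * [p_u*0.359006 + p_m*0.579533 + p_d*0.722987] = 0.558331
  V(2,-1) = exp(-r*dt) * [p_u*0.020000 + p_m*0.359006 + p_d*0.579533] = 0.337814
  V(2,+0) = exp(-r*dt) * [p_u*0.000000 + p_m*0.020000 + p_d*0.359006] = 0.075337
  V(2,+1) = exp(-r*dt) * [p_u*0.000000 + p_m*0.000000 + p_d*0.020000] = 0.003470
  V(2,+2) = exp(-r*dt) * [p_u*0.000000 + p_m*0.000000 + p_d*0.000000] = 0.000000
  V(1,-1) = exp(-r*dt) * [p_u*0.075337 + p_m*0.337814 + p_d*0.558331] = 0.328758
  V(1,+0) = exp(-r*dt) * [p_u*0.003470 + p_m*0.075337 + p_d*0.337814] = 0.108291
  V(1,+1) = exp(-r*dt) * [p_u*0.000000 + p_m*0.003470 + p_d*0.075337] = 0.015335
  V(0,+0) = exp(-r*dt) * [p_u*0.015335 + p_m*0.108291 + p_d*0.328758] = 0.130029


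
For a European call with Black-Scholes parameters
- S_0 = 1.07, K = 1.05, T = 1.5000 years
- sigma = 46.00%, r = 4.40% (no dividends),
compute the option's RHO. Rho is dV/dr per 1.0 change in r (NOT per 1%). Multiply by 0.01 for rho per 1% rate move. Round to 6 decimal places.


d1 = 0.4323322493; d2 = -0.1310503916
phi(d1) = 0.3633480386; exp(-qT) = 1.0000000000; exp(-rT) = 0.9361308643
N(d2) = 0.4478677222
Rho = K*T*exp(-rT)*N(d2) = 1.0500 * 1.5000 * 0.9361308643 * 0.4478677222 = 0.660339

Answer: Rho = 0.660339


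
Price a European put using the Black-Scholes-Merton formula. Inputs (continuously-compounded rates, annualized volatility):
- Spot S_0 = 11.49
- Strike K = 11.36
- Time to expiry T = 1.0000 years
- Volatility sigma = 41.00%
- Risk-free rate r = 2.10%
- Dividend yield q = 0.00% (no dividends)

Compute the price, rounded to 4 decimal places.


Answer: Price = 1.6592

Derivation:
d1 = (ln(S/K) + (r - q + 0.5*sigma^2) * T) / (sigma * sqrt(T)) = 0.28397239
d2 = d1 - sigma * sqrt(T) = -0.12602761
exp(-rT) = 0.97921896; exp(-qT) = 1.00000000
P = K * exp(-rT) * N(-d2) - S_0 * exp(-qT) * N(-d1)
N(-d1) = 0.38821577; N(-d2) = 0.55014497
P = 11.3600 * 0.97921896 * 0.55014497 - 11.4900 * 1.00000000 * 0.38821577 = 1.6592


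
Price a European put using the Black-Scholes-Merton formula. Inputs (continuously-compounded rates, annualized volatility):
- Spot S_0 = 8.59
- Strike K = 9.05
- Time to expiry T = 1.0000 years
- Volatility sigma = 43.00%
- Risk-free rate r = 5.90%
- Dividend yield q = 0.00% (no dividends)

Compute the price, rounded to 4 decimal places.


Answer: Price = 1.4282

Derivation:
d1 = (ln(S/K) + (r - q + 0.5*sigma^2) * T) / (sigma * sqrt(T)) = 0.23089297
d2 = d1 - sigma * sqrt(T) = -0.19910703
exp(-rT) = 0.94270677; exp(-qT) = 1.00000000
P = K * exp(-rT) * N(-d2) - S_0 * exp(-qT) * N(-d1)
N(-d1) = 0.40869898; N(-d2) = 0.57891049
P = 9.0500 * 0.94270677 * 0.57891049 - 8.5900 * 1.00000000 * 0.40869898 = 1.4282


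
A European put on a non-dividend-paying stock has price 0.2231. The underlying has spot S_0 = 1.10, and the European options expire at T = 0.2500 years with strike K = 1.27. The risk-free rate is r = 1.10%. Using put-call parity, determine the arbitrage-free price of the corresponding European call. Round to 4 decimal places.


Put-call parity: C - P = S_0 * exp(-qT) - K * exp(-rT).
S_0 * exp(-qT) = 1.1000 * 1.00000000 = 1.10000000
K * exp(-rT) = 1.2700 * 0.99725378 = 1.26651230
C = P + S*exp(-qT) - K*exp(-rT)
C = 0.2231 + 1.10000000 - 1.26651230 = 0.0566

Answer: Call price = 0.0566


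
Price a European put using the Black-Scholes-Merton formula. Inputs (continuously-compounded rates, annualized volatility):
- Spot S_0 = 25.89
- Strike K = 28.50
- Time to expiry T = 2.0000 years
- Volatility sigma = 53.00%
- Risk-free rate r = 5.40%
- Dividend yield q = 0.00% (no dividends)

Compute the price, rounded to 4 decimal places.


d1 = (ln(S/K) + (r - q + 0.5*sigma^2) * T) / (sigma * sqrt(T)) = 0.39071346
d2 = d1 - sigma * sqrt(T) = -0.35881973
exp(-rT) = 0.89762760; exp(-qT) = 1.00000000
P = K * exp(-rT) * N(-d2) - S_0 * exp(-qT) * N(-d1)
N(-d1) = 0.34800452; N(-d2) = 0.64013502
P = 28.5000 * 0.89762760 * 0.64013502 - 25.8900 * 1.00000000 * 0.34800452 = 7.3663

Answer: Price = 7.3663


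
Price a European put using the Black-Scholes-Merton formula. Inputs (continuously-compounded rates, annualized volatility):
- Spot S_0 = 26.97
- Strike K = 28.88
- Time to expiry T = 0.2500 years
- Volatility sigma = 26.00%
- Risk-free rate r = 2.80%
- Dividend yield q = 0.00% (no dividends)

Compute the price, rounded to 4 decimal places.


d1 = (ln(S/K) + (r - q + 0.5*sigma^2) * T) / (sigma * sqrt(T)) = -0.40749367
d2 = d1 - sigma * sqrt(T) = -0.53749367
exp(-rT) = 0.99302444; exp(-qT) = 1.00000000
P = K * exp(-rT) * N(-d2) - S_0 * exp(-qT) * N(-d1)
N(-d1) = 0.65817728; N(-d2) = 0.70453667
P = 28.8800 * 0.99302444 * 0.70453667 - 26.9700 * 1.00000000 * 0.65817728 = 2.4540

Answer: Price = 2.4540


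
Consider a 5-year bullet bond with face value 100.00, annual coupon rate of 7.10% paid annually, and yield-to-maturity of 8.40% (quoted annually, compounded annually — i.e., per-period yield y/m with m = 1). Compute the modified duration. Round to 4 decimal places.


Coupon per period c = face * coupon_rate / m = 7.100000
Periods per year m = 1; per-period yield y/m = 0.084000
Number of cashflows N = 5
Cashflows (t years, CF_t, discount factor 1/(1+y/m)^(m*t), PV):
  t = 1.0000: CF_t = 7.100000, DF = 0.922509, PV = 6.549815
  t = 2.0000: CF_t = 7.100000, DF = 0.851023, PV = 6.042265
  t = 3.0000: CF_t = 7.100000, DF = 0.785077, PV = 5.574045
  t = 4.0000: CF_t = 7.100000, DF = 0.724241, PV = 5.142108
  t = 5.0000: CF_t = 107.100000, DF = 0.668119, PV = 71.555506
Price P = sum_t PV_t = 94.863741
First compute Macaulay numerator sum_t t * PV_t:
  t * PV_t at t = 1.0000: 6.549815
  t * PV_t at t = 2.0000: 12.084530
  t * PV_t at t = 3.0000: 16.722136
  t * PV_t at t = 4.0000: 20.568433
  t * PV_t at t = 5.0000: 357.777532
Macaulay duration D = 413.702448 / 94.863741 = 4.361018
Modified duration = D / (1 + y/m) = 4.361018 / (1 + 0.084000) = 4.023079

Answer: Modified duration = 4.0231


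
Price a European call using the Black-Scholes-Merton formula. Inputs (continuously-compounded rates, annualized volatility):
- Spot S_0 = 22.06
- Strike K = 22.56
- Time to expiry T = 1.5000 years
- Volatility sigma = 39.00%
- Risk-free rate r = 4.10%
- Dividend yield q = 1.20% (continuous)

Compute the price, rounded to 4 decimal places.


d1 = (ln(S/K) + (r - q + 0.5*sigma^2) * T) / (sigma * sqrt(T)) = 0.28297382
d2 = d1 - sigma * sqrt(T) = -0.19467668
exp(-rT) = 0.94035295; exp(-qT) = 0.98216103
C = S_0 * exp(-qT) * N(d1) - K * exp(-rT) * N(d2)
N(d1) = 0.61140155; N(d2) = 0.42282304
C = 22.0600 * 0.98216103 * 0.61140155 - 22.5600 * 0.94035295 * 0.42282304 = 4.2770

Answer: Price = 4.2770


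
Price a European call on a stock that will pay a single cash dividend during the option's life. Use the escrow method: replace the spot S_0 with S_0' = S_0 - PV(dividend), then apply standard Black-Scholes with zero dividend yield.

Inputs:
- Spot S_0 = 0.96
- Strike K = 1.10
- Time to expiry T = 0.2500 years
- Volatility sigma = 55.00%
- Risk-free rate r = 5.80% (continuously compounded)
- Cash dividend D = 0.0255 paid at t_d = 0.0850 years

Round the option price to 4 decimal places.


Answer: Price = 0.0512

Derivation:
PV(D) = D * exp(-r * t_d) = 0.0255 * 0.99508213 = 0.02537459
S_0' = S_0 - PV(D) = 0.9600 - 0.02537459 = 0.93462541
d1 = (ln(S_0'/K) + (r + sigma^2/2)*T) / (sigma*sqrt(T)) = -0.40220780
d2 = d1 - sigma*sqrt(T) = -0.67720780
exp(-rT) = 0.98560462
N(d1) = 0.34376555; N(d2) = 0.24913706
C = S_0' * N(d1) - K * exp(-rT) * N(d2) = 0.93462541 * 0.34376555 - 1.1000 * 0.98560462 * 0.24913706 = 0.0512
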